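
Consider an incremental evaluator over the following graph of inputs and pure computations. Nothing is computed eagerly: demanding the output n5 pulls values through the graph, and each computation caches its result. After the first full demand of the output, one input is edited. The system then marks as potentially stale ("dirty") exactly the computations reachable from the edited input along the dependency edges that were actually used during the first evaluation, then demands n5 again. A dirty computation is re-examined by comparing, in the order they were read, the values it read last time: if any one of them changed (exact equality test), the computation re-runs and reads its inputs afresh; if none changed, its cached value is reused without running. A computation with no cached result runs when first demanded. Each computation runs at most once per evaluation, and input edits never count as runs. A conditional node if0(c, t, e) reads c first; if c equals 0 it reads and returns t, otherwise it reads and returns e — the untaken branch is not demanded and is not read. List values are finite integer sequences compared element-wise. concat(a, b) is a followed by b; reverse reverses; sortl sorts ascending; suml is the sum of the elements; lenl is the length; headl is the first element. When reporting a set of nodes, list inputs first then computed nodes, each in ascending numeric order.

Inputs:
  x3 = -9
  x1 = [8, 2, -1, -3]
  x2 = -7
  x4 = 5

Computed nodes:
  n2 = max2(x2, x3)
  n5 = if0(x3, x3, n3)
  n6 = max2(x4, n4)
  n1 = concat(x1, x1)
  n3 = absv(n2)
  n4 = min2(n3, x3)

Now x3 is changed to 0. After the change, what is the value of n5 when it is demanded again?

Initial pass — values computed on the first demand:
  n2 = max2(-7, -9) = -7
  n3 = absv(-7) = 7
  n5 = if0(x3=-9 -> else branch n3) = 7

Second demand — change propagation:
  n2: dirty yet unreached — the second evaluation never asks for it.
  n3: dirty yet unreached — the second evaluation never asks for it.
  n5: re-runs because x3 -9->0; new result 0.

The important point: the flipped condition redirects demand; n2, n3 are left stale, never re-checked.

n5 now evaluates to 0.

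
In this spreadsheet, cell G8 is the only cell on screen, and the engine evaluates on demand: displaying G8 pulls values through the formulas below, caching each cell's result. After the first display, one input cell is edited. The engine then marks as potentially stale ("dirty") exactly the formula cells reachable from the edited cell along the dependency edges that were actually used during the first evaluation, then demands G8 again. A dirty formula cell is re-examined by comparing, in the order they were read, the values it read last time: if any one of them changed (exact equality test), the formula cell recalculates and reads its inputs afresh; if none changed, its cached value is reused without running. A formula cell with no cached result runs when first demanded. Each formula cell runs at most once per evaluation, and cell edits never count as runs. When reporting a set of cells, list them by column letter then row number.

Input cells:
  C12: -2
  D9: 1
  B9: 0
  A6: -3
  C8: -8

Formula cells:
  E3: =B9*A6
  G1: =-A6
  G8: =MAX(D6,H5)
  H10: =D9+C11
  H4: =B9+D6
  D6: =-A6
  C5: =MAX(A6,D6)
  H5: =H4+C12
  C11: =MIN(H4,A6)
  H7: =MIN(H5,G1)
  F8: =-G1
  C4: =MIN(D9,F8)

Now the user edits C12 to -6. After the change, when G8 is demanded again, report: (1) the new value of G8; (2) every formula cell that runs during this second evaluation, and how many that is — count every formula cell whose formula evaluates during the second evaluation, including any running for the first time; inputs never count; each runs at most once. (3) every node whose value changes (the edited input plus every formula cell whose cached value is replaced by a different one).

Initial pass — values computed on the first demand:
  D6 = -(-3) = 3
  H4 = 0 + 3 = 3
  H5 = 3 + -2 = 1
  G8 = MAX(3, 1) = 3

Second demand — change propagation:
  H5: re-runs because C12 -2->-6; new result -3.
  G8: re-runs because H5 1->-3; new result 3 (unchanged).

G8 now evaluates to 3.
Run set: G8, H5 (2 run).
Changed values: C12, H5.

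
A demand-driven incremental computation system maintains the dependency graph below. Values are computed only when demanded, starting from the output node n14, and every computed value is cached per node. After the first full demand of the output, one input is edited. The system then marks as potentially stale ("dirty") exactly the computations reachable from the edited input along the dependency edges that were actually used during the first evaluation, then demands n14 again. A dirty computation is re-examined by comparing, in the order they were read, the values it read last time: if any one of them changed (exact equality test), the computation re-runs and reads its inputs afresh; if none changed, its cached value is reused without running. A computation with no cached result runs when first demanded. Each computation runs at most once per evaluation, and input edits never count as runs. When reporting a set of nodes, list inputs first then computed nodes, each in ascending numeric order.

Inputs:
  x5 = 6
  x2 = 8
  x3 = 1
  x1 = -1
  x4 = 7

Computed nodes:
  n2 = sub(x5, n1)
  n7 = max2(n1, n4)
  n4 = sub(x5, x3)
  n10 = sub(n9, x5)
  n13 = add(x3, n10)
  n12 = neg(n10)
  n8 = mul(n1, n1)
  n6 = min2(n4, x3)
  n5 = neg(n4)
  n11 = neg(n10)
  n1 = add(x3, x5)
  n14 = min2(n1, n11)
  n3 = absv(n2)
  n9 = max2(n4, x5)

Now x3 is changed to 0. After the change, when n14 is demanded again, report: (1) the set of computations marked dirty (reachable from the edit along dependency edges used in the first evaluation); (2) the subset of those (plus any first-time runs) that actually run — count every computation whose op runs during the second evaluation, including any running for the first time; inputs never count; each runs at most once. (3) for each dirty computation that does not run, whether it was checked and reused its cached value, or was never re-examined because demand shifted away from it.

Marked dirty: n1, n4, n9, n10, n11, n14.
Computations that run: n1, n4, n9, n14 — 4 in total.
Checked but reused from cache: n10, n11.
Key observation: the cutoff stops propagation at n10 — its inputs' values are unchanged, so it reuses its cache.

First evaluation (everything demanded from the output):
  n1 = add(1, 6) = 7
  n4 = sub(6, 1) = 5
  n9 = max2(5, 6) = 6
  n10 = sub(6, 6) = 0
  n11 = neg(0) = 0
  n14 = min2(7, 0) = 0

Propagation after the edit:
  n1: runs — x3 1->0; result 6.
  n4: runs — x3 1->0; result 6.
  n9: runs — n4 5->6; result 6 (same value as before).
  n10: checked — values it read are unchanged (n9 unchanged, x5 unchanged); reused cached 0 without running.
  n11: checked — values it read are unchanged (n10 unchanged); reused cached 0 without running.
  n14: runs — n1 7->6; result 0 (same value as before).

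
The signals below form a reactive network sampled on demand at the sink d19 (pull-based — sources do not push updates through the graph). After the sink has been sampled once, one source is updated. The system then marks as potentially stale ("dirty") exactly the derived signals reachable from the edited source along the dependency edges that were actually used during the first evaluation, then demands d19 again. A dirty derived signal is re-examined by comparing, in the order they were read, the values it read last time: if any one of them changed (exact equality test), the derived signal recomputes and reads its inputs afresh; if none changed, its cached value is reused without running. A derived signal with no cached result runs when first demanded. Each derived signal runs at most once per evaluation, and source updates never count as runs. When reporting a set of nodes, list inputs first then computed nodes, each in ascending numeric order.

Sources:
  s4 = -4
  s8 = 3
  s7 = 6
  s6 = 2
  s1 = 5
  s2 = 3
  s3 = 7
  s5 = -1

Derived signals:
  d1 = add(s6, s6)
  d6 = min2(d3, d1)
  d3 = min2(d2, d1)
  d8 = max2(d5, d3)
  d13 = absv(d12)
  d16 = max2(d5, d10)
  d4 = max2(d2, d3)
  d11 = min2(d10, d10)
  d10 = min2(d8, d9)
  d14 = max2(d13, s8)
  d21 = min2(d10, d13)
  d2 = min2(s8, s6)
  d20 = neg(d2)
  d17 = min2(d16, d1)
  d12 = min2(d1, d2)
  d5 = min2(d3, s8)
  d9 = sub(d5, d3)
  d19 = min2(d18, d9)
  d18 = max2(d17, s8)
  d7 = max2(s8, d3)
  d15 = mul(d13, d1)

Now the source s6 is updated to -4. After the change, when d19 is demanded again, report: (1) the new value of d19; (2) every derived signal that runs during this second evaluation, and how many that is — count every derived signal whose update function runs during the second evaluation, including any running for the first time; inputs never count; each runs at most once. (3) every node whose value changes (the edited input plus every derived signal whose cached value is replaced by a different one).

Initial pass — values computed on the first demand:
  d1 = add(2, 2) = 4
  d2 = min2(3, 2) = 2
  d3 = min2(2, 4) = 2
  d5 = min2(2, 3) = 2
  d8 = max2(2, 2) = 2
  d9 = sub(2, 2) = 0
  d10 = min2(2, 0) = 0
  d16 = max2(2, 0) = 2
  d17 = min2(2, 4) = 2
  d18 = max2(2, 3) = 3
  d19 = min2(3, 0) = 0

Second demand — change propagation:
  d1: re-runs because s6 2->-4; s6 2->-4; new result -8.
  d2: re-runs because s6 2->-4; new result -4.
  d3: re-runs because d2 2->-4; d1 4->-8; new result -8.
  d5: re-runs because d3 2->-8; new result -8.
  d8: re-runs because d5 2->-8; d3 2->-8; new result -8.
  d9: re-runs because d5 2->-8; d3 2->-8; new result 0 (unchanged).
  d10: re-runs because d8 2->-8; new result -8.
  d16: re-runs because d5 2->-8; d10 0->-8; new result -8.
  d17: re-runs because d16 2->-8; d1 4->-8; new result -8.
  d18: re-runs because d17 2->-8; new result 3 (unchanged).
  d19: re-examined; everything it read last time is the same (d18 unchanged, d9 unchanged) — cache 0 kept, no run.

The important point: at d19 every value read last time is unchanged, so the dirty flag clears without a run.

d19 now evaluates to 0.
Run set: d1, d2, d3, d5, d8, d9, d10, d16, d17, d18 (10 run).
Changed values: s6, d1, d2, d3, d5, d8, d10, d16, d17.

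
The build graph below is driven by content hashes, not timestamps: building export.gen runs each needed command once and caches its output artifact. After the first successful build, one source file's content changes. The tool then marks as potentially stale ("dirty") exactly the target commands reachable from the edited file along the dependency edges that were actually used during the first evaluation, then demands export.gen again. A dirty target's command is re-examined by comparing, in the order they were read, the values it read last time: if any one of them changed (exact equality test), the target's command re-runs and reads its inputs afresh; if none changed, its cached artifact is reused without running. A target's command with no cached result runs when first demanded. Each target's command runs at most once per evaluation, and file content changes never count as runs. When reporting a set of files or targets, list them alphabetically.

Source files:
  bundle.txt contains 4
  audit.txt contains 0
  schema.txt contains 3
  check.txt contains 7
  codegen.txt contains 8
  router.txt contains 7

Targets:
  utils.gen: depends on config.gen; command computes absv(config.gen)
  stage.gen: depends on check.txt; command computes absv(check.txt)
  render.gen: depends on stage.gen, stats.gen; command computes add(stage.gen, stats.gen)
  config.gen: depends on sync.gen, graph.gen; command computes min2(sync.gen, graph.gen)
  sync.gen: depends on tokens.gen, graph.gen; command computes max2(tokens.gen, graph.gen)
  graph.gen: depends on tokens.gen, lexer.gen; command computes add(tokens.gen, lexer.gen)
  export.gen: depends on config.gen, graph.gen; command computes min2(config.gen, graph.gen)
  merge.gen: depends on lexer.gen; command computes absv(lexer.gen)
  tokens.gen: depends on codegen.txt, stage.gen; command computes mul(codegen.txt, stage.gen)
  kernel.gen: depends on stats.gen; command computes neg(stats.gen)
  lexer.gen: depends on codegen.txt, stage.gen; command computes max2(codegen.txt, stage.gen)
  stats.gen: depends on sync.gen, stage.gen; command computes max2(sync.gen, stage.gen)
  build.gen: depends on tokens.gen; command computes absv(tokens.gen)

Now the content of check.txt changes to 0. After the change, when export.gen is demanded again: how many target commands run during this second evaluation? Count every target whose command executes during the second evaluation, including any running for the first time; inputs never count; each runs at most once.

Run set: config.gen, export.gen, graph.gen, lexer.gen, stage.gen, sync.gen, tokens.gen (7 run).

Initial pass — values computed on the first demand:
  stage.gen = absv(7) = 7
  lexer.gen = max2(8, 7) = 8
  tokens.gen = mul(8, 7) = 56
  graph.gen = add(56, 8) = 64
  sync.gen = max2(56, 64) = 64
  config.gen = min2(64, 64) = 64
  export.gen = min2(64, 64) = 64

Second demand — change propagation:
  stage.gen: re-runs because check.txt 7->0; new result 0.
  lexer.gen: re-runs because stage.gen 7->0; new result 8 (unchanged).
  tokens.gen: re-runs because stage.gen 7->0; new result 0.
  graph.gen: re-runs because tokens.gen 56->0; new result 8.
  sync.gen: re-runs because tokens.gen 56->0; graph.gen 64->8; new result 8.
  config.gen: re-runs because sync.gen 64->8; graph.gen 64->8; new result 8.
  export.gen: re-runs because config.gen 64->8; graph.gen 64->8; new result 8.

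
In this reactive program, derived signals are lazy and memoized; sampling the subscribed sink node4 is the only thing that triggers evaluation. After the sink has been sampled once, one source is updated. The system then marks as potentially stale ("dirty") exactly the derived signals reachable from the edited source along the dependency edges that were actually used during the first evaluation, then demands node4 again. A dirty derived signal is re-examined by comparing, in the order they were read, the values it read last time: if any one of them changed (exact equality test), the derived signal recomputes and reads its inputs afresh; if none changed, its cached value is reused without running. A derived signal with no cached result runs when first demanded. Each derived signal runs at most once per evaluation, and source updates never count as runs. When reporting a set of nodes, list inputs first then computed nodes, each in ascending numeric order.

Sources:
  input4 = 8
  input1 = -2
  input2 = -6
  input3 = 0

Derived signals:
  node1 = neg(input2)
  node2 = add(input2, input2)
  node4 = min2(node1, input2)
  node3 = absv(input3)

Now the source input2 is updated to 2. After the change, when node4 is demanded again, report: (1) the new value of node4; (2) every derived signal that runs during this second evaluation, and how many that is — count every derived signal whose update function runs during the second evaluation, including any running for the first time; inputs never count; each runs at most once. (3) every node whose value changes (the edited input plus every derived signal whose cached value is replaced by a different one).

Demanding node4 again yields -2.
2 derived signals run: node1, node4.
The nodes whose values change: input2, node1, node4.

First demand of the output computes:
  node1 = neg(-6) = 6
  node4 = min2(6, -6) = -6

After the edit, cleaning proceeds:
  node1: a read changed (input2 -6->2) — executes, giving -2.
  node4: a read changed (node1 6->-2; input2 -6->2) — executes, giving -2.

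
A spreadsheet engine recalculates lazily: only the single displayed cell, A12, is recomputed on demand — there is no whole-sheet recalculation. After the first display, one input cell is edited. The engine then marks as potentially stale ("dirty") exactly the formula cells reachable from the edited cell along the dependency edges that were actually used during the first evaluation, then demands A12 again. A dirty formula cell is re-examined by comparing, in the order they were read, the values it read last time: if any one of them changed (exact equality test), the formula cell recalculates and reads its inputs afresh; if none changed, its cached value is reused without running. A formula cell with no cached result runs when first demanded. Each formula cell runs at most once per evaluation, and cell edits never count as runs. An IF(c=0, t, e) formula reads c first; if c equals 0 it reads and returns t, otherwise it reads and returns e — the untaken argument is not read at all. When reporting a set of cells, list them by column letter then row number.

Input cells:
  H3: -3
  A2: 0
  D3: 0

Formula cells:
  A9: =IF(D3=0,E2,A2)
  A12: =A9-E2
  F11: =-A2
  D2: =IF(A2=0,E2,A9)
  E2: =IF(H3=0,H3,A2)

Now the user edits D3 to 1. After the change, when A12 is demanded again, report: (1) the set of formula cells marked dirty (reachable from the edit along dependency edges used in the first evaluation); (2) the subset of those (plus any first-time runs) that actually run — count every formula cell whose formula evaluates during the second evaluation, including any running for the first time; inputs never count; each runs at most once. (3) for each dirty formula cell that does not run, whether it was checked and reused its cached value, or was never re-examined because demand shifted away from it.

First evaluation (everything demanded from the output):
  E2 = IF(H3=0: H3=-3 -> else branch A2) = 0
  A9 = IF(D3=0: D3=0 -> then branch E2) = 0
  A12 = 0 - 0 = 0

Propagation after the edit:
  A9: runs — D3 0->1; result 0 (same value as before).
  A12: checked — values it read are unchanged (A9 unchanged, E2 unchanged); reused cached 0 without running.

Key observation: the change is absorbed at A9 — it re-runs but produces the same value, and the output's value is unchanged.

Marked dirty: A9, A12.
Formula cells that run: A9 — 1 in total.
Checked but reused from cache: A12.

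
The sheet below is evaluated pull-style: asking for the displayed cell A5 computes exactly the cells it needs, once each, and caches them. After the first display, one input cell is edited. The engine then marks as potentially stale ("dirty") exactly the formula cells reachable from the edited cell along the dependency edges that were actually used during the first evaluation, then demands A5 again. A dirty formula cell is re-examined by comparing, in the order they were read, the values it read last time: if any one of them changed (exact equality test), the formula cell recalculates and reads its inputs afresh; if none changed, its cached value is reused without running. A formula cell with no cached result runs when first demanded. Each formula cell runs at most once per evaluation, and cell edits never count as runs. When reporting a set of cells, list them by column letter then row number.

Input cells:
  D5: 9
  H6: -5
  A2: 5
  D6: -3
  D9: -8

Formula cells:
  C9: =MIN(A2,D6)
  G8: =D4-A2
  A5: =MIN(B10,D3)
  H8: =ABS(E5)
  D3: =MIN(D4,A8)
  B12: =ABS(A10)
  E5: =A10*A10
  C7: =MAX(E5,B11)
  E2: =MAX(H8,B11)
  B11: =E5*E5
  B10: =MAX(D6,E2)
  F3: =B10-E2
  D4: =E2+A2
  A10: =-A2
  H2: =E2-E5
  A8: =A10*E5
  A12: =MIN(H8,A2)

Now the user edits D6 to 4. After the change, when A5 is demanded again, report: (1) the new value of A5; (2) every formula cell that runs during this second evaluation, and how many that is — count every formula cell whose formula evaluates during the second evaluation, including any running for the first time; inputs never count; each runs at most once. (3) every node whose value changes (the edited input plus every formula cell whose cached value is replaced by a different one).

First demand of the output computes:
  A10 = -(5) = -5
  E5 = -5 * -5 = 25
  A8 = -5 * 25 = -125
  B11 = 25 * 25 = 625
  H8 = ABS(25) = 25
  E2 = MAX(25, 625) = 625
  B10 = MAX(-3, 625) = 625
  D4 = 625 + 5 = 630
  D3 = MIN(630, -125) = -125
  A5 = MIN(625, -125) = -125

After the edit, cleaning proceeds:
  B10: a read changed (D6 -3->4) — executes, giving 625 — identical to its old value.
  A5: dirty, but its reads are unchanged (B10 unchanged, D3 unchanged); cached -125 stands.

Note the absorption at B10: it re-runs yet its value is the same, leaving the output's value untouched.

Demanding A5 again yields -125.
1 formula cells run: B10.
The nodes whose values change: D6.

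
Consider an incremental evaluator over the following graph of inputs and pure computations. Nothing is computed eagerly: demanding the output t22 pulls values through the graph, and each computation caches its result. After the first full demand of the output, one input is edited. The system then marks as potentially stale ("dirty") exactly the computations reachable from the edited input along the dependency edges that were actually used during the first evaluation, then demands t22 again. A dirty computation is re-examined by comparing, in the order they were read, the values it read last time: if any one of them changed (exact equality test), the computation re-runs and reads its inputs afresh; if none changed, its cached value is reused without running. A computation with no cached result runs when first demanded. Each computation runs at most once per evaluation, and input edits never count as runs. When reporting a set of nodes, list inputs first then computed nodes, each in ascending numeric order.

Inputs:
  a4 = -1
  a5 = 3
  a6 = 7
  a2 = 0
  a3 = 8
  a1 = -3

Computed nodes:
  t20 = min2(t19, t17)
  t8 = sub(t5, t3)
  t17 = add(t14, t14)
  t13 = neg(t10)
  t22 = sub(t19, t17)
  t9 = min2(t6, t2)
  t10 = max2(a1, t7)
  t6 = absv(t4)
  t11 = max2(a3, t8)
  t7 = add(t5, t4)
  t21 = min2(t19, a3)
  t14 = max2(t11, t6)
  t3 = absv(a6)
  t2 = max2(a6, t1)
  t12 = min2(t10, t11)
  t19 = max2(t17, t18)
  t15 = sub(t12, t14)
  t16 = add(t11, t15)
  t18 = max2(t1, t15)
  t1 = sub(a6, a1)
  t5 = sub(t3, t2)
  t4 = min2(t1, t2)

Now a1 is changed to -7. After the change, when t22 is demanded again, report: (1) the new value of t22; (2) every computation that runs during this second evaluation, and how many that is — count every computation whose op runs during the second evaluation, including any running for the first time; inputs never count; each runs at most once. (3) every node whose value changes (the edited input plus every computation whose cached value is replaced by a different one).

Initial pass — values computed on the first demand:
  t1 = sub(7, -3) = 10
  t2 = max2(7, 10) = 10
  t3 = absv(7) = 7
  t4 = min2(10, 10) = 10
  t5 = sub(7, 10) = -3
  t6 = absv(10) = 10
  t7 = add(-3, 10) = 7
  t8 = sub(-3, 7) = -10
  t10 = max2(-3, 7) = 7
  t11 = max2(8, -10) = 8
  t12 = min2(7, 8) = 7
  t14 = max2(8, 10) = 10
  t15 = sub(7, 10) = -3
  t17 = add(10, 10) = 20
  t18 = max2(10, -3) = 10
  t19 = max2(20, 10) = 20
  t22 = sub(20, 20) = 0

Second demand — change propagation:
  t1: re-runs because a1 -3->-7; new result 14.
  t2: re-runs because t1 10->14; new result 14.
  t4: re-runs because t1 10->14; t2 10->14; new result 14.
  t5: re-runs because t2 10->14; new result -7.
  t6: re-runs because t4 10->14; new result 14.
  t7: re-runs because t5 -3->-7; t4 10->14; new result 7 (unchanged).
  t8: re-runs because t5 -3->-7; new result -14.
  t10: re-runs because a1 -3->-7; new result 7 (unchanged).
  t11: re-runs because t8 -10->-14; new result 8 (unchanged).
  t12: re-examined; everything it read last time is the same (t10 unchanged, t11 unchanged) — cache 7 kept, no run.
  t14: re-runs because t6 10->14; new result 14.
  t15: re-runs because t14 10->14; new result -7.
  t17: re-runs because t14 10->14; t14 10->14; new result 28.
  t18: re-runs because t1 10->14; t15 -3->-7; new result 14.
  t19: re-runs because t17 20->28; t18 10->14; new result 28.
  t22: re-runs because t19 20->28; t17 20->28; new result 0 (unchanged).

The important point: at t12 every value read last time is unchanged, so the dirty flag clears without a run.

t22 now evaluates to 0.
Run set: t1, t2, t4, t5, t6, t7, t8, t10, t11, t14, t15, t17, t18, t19, t22 (15 run).
Changed values: a1, t1, t2, t4, t5, t6, t8, t14, t15, t17, t18, t19.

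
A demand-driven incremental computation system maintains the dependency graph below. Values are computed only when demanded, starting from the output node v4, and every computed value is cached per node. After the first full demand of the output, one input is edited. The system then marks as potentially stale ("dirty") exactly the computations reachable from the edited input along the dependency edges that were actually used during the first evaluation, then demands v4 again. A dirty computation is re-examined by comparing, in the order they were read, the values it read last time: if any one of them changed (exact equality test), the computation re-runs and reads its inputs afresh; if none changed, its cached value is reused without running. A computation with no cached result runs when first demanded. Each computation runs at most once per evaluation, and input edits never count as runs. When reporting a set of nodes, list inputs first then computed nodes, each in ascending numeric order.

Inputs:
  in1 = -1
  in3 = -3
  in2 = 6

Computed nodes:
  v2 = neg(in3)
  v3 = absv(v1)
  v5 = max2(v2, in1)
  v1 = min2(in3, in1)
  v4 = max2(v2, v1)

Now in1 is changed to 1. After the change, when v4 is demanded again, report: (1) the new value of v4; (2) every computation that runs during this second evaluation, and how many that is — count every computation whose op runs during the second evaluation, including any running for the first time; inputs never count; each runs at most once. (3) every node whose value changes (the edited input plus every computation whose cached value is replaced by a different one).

First evaluation (everything demanded from the output):
  v1 = min2(-3, -1) = -3
  v2 = neg(-3) = 3
  v4 = max2(3, -3) = 3

Propagation after the edit:
  v1: runs — in1 -1->1; result -3 (same value as before).
  v4: checked — values it read are unchanged (v2 unchanged, v1 unchanged); reused cached 3 without running.

Key observation: the change is absorbed at v1 — it re-runs but produces the same value, and the output's value is unchanged.

New value of v4: 3.
Computations that run: v1 — 1 in total.
Values that change: in1.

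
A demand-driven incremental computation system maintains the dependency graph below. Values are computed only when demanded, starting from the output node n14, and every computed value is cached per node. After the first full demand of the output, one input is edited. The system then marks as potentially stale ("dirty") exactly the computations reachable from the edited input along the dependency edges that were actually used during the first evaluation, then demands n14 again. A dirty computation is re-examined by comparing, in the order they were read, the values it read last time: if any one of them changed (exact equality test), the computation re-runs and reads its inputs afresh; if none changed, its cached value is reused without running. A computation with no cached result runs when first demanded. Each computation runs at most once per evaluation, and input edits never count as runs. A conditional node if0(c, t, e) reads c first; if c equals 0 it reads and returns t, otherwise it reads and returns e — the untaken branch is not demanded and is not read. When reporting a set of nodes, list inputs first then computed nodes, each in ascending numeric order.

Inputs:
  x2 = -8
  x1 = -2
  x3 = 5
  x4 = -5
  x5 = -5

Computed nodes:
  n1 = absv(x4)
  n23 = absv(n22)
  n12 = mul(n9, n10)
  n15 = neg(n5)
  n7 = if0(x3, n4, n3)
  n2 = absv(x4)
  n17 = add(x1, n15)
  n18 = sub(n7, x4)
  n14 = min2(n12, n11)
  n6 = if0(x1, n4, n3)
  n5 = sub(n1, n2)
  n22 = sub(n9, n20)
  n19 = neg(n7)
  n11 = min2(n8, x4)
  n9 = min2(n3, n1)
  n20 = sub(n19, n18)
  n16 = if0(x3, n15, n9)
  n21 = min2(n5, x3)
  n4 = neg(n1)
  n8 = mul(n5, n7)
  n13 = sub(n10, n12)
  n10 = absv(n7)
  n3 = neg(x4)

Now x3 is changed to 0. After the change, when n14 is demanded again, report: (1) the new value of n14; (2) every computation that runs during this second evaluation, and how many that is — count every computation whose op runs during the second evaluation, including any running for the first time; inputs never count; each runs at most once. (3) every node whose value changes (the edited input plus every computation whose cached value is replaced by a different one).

First evaluation (everything demanded from the output):
  n1 = absv(-5) = 5
  n2 = absv(-5) = 5
  n3 = neg(-5) = 5
  n5 = sub(5, 5) = 0
  n7 = if0(x3=5 -> else branch n3) = 5
  n8 = mul(0, 5) = 0
  n9 = min2(5, 5) = 5
  n10 = absv(5) = 5
  n11 = min2(0, -5) = -5
  n12 = mul(5, 5) = 25
  n14 = min2(25, -5) = -5

Propagation after the edit:
  n4: demanded for the first time — runs, produces -5.
  n7: runs — x3 5->0; result -5.
  n8: runs — n7 5->-5; result 0 (same value as before).
  n10: runs — n7 5->-5; result 5 (same value as before).
  n11: checked — values it read are unchanged (n8 unchanged, x4 unchanged); reused cached -5 without running.
  n12: checked — values it read are unchanged (n9 unchanged, n10 unchanged); reused cached 25 without running.
  n14: checked — values it read are unchanged (n12 unchanged, n11 unchanged); reused cached -5 without running.

Key observation: a condition flipped, so demand reaches new nodes — n4 runs for the first time.

New value of n14: -5.
Computations that run: n4, n7, n8, n10 — 4 in total.
Values that change: x3, n7.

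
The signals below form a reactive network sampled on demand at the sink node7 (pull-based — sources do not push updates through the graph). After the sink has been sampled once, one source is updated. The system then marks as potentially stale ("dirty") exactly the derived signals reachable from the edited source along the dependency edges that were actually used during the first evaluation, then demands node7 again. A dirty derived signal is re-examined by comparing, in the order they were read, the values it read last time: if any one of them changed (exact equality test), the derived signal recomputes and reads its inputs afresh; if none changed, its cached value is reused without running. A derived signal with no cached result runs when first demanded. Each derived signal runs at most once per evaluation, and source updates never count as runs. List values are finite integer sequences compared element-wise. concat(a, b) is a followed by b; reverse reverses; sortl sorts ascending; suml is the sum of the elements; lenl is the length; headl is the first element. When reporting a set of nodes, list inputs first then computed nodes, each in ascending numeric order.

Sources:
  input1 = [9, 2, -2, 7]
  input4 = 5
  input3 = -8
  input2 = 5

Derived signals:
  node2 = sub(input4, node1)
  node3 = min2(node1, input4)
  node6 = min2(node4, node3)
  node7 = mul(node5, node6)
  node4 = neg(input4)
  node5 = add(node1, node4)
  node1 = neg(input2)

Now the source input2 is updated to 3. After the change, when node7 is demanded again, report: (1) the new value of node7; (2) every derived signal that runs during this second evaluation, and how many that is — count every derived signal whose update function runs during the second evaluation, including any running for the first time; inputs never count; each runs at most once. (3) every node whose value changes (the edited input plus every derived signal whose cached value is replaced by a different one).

Initial pass — values computed on the first demand:
  node1 = neg(5) = -5
  node3 = min2(-5, 5) = -5
  node4 = neg(5) = -5
  node5 = add(-5, -5) = -10
  node6 = min2(-5, -5) = -5
  node7 = mul(-10, -5) = 50

Second demand — change propagation:
  node1: re-runs because input2 5->3; new result -3.
  node3: re-runs because node1 -5->-3; new result -3.
  node5: re-runs because node1 -5->-3; new result -8.
  node6: re-runs because node3 -5->-3; new result -5 (unchanged).
  node7: re-runs because node5 -10->-8; new result 40.

node7 now evaluates to 40.
Run set: node1, node3, node5, node6, node7 (5 run).
Changed values: input2, node1, node3, node5, node7.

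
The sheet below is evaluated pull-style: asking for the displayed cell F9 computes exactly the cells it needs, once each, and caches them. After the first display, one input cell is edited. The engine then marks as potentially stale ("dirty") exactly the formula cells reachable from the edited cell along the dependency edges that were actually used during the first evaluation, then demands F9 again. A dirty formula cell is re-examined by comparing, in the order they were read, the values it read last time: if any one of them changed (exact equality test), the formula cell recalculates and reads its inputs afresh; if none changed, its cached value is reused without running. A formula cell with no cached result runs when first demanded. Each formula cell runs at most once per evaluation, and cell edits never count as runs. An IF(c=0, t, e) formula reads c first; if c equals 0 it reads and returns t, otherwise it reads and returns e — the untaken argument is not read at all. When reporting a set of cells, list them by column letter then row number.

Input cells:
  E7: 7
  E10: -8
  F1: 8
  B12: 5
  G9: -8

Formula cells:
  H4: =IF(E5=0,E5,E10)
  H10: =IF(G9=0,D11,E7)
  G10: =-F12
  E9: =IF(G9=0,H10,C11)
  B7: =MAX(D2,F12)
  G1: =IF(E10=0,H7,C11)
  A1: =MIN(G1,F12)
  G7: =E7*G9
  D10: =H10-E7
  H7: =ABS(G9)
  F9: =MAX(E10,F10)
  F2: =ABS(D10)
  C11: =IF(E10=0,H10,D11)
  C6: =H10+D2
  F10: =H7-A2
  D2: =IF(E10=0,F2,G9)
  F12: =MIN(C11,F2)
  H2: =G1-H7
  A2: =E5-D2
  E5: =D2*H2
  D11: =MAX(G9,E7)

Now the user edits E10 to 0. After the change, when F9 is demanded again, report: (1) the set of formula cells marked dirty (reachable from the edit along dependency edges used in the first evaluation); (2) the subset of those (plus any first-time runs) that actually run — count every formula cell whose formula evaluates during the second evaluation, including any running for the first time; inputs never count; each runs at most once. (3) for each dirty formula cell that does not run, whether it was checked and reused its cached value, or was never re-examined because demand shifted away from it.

The edit dirties: A2, C11, D2, E5, F9, F10, G1, H2.
10 formula cells run: A2, D2, D10, E5, F2, F9, F10, G1, H2, H10.
Unvisited dirty nodes (no longer demanded): C11.
Note the branch switch — demand abandons C11, which is never re-examined.

First demand of the output computes:
  D2 = IF(E10=0: E10=-8 -> else branch G9) = -8
  D11 = MAX(-8, 7) = 7
  C11 = IF(E10=0: E10=-8 -> else branch D11) = 7
  H7 = ABS(-8) = 8
  G1 = IF(E10=0: E10=-8 -> else branch C11) = 7
  H2 = 7 - 8 = -1
  E5 = -8 * -1 = 8
  A2 = 8 - -8 = 16
  F10 = 8 - 16 = -8
  F9 = MAX(-8, -8) = -8

After the edit, cleaning proceeds:
  H10: had never run; runs now, result 7.
  C11: stays stale; no demand reaches it after the flip.
  D10: had never run; runs now, result 0.
  F2: had never run; runs now, result 0.
  D2: a read changed (E10 -8->0) — executes, giving 0.
  G1: a read changed (E10 -8->0) — executes, giving 8.
  H2: a read changed (G1 7->8) — executes, giving 0.
  E5: a read changed (D2 -8->0; H2 -1->0) — executes, giving 0.
  A2: a read changed (E5 8->0; D2 -8->0) — executes, giving 0.
  F10: a read changed (A2 16->0) — executes, giving 8.
  F9: a read changed (E10 -8->0; F10 -8->8) — executes, giving 8.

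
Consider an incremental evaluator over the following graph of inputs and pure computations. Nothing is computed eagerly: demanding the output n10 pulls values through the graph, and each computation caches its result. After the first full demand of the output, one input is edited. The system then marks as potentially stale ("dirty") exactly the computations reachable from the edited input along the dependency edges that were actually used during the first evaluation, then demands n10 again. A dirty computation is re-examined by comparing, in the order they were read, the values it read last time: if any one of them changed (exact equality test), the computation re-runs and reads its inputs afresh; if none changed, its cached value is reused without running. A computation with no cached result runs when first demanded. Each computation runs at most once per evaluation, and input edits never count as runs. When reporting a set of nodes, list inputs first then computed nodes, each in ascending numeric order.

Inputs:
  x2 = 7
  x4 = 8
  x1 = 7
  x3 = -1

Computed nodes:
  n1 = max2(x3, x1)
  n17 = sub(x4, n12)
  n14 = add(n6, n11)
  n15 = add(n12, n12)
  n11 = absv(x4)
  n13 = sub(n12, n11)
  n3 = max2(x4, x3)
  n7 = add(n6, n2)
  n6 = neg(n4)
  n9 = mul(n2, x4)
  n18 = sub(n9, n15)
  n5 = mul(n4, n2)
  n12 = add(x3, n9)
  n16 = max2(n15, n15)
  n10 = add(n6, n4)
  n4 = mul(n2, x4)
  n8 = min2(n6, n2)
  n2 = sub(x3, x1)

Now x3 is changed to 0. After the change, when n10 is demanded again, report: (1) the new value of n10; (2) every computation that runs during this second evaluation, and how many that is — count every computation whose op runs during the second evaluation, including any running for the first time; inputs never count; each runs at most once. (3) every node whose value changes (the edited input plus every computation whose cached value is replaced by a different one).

Initial pass — values computed on the first demand:
  n2 = sub(-1, 7) = -8
  n4 = mul(-8, 8) = -64
  n6 = neg(-64) = 64
  n10 = add(64, -64) = 0

Second demand — change propagation:
  n2: re-runs because x3 -1->0; new result -7.
  n4: re-runs because n2 -8->-7; new result -56.
  n6: re-runs because n4 -64->-56; new result 56.
  n10: re-runs because n6 64->56; n4 -64->-56; new result 0 (unchanged).

n10 now evaluates to 0.
Run set: n2, n4, n6, n10 (4 run).
Changed values: x3, n2, n4, n6.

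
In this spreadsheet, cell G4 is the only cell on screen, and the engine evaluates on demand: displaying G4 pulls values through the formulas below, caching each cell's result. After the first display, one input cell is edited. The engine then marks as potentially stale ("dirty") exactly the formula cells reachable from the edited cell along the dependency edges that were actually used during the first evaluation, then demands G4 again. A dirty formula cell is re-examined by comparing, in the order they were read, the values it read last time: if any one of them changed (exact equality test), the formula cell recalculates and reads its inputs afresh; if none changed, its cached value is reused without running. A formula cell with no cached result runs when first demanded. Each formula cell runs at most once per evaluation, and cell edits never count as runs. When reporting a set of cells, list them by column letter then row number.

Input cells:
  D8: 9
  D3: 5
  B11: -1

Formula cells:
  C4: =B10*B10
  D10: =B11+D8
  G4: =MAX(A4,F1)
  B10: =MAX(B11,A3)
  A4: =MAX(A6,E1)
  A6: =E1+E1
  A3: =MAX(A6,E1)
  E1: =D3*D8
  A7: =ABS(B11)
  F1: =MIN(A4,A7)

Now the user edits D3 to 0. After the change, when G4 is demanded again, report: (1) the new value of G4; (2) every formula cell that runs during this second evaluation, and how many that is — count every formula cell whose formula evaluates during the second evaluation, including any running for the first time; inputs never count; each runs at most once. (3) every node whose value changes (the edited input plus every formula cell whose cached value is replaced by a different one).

G4 now evaluates to 0.
Run set: A4, A6, E1, F1, G4 (5 run).
Changed values: A4, A6, D3, E1, F1, G4.

Initial pass — values computed on the first demand:
  A7 = ABS(-1) = 1
  E1 = 5 * 9 = 45
  A6 = 45 + 45 = 90
  A4 = MAX(90, 45) = 90
  F1 = MIN(90, 1) = 1
  G4 = MAX(90, 1) = 90

Second demand — change propagation:
  E1: re-runs because D3 5->0; new result 0.
  A6: re-runs because E1 45->0; E1 45->0; new result 0.
  A4: re-runs because A6 90->0; E1 45->0; new result 0.
  F1: re-runs because A4 90->0; new result 0.
  G4: re-runs because A4 90->0; F1 1->0; new result 0.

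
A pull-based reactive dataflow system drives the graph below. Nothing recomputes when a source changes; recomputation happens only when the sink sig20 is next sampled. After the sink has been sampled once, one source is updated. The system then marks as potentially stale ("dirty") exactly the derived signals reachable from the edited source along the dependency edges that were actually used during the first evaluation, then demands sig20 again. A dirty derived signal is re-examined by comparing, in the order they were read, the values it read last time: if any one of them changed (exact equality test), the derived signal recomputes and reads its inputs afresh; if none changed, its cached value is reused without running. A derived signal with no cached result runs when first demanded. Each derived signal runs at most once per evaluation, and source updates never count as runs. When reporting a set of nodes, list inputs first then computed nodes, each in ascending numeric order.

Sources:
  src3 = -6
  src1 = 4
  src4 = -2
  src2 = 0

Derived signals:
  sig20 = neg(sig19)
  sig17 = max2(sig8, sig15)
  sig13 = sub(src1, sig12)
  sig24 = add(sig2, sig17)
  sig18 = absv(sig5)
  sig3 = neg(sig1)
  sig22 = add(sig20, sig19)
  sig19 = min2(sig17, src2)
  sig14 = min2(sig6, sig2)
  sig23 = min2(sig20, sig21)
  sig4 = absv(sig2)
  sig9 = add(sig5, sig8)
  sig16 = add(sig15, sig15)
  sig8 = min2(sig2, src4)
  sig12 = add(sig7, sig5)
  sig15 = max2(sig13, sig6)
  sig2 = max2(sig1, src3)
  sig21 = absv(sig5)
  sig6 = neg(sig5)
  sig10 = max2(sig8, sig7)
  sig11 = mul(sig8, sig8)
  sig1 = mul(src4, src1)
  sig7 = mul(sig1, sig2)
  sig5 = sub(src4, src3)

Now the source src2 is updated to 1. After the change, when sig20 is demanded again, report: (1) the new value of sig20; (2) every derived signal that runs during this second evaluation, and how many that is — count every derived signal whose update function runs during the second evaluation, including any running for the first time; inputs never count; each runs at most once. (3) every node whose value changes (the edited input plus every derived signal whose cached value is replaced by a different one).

First evaluation (everything demanded from the output):
  sig1 = mul(-2, 4) = -8
  sig2 = max2(-8, -6) = -6
  sig5 = sub(-2, -6) = 4
  sig6 = neg(4) = -4
  sig7 = mul(-8, -6) = 48
  sig8 = min2(-6, -2) = -6
  sig12 = add(48, 4) = 52
  sig13 = sub(4, 52) = -48
  sig15 = max2(-48, -4) = -4
  sig17 = max2(-6, -4) = -4
  sig19 = min2(-4, 0) = -4
  sig20 = neg(-4) = 4

Propagation after the edit:
  sig19: runs — src2 0->1; result -4 (same value as before).
  sig20: checked — values it read are unchanged (sig19 unchanged); reused cached 4 without running.

Key observation: the change is absorbed at sig19 — it re-runs but produces the same value, and the output's value is unchanged.

New value of sig20: 4.
Derived signals that run: sig19 — 1 in total.
Values that change: src2.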